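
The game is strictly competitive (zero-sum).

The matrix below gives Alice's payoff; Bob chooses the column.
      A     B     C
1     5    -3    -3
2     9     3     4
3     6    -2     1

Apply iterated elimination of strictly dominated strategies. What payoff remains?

3

Column A is strictly dominated by B for Bob (-3<5, 3<9, -2<6); eliminate A.
Row 3 is strictly dominated by row 2 (3>-2, 4>1); eliminate 3.
Row 1 is strictly dominated by row 2 (3>-3, 4>-3); eliminate 1.
Column C is strictly dominated by B for Bob (3<4); eliminate C.
Only (2, B) remains, with payoff 3.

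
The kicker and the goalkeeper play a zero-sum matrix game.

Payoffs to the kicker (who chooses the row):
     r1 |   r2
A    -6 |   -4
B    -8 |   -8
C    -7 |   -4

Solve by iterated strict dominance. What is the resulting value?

-6

Row B is strictly dominated by row A (-6>-8, -4>-8); eliminate B.
Column r2 is strictly dominated by r1 for the goalkeeper (-6<-4, -7<-4); eliminate r2.
Row C is strictly dominated by row A (-6>-7); eliminate C.
Only (A, r1) remains, with payoff -6.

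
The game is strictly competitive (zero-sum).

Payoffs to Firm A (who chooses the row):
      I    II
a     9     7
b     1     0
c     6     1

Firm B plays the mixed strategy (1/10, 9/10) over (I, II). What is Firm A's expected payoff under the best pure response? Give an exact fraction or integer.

36/5

a: (9)·(1/10) + (7)·(9/10) = 36/5.
b: (1)·(1/10) + (0)·(9/10) = 1/10.
c: (6)·(1/10) + (1)·(9/10) = 3/2.
The best pure response is a with expected payoff 36/5.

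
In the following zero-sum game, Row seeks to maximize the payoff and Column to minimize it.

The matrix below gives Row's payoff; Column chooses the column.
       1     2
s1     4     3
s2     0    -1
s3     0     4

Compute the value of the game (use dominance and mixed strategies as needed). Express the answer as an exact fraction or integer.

Row s2 is strictly dominated by row s1, so Row never plays it.
The remaining 2×2 game on (s1, s3) × (1, 2) has no saddle point. Let Row play s1 with probability p; indifference gives 4p = 3p + 4(1−p), so p = 4/5.
Similarly Column's optimal q on 1 is 1/5, and the value is 4·(1/5) + (3)·(4/5) = 16/5.

16/5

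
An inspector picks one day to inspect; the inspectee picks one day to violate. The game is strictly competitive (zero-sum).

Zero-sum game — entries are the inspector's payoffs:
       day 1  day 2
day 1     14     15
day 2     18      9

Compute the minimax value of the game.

Row minima are 14 and 9, so the inspector's maximin is 14; column maxima are 18 and 15, so the inspectee's minimax is 15. These differ, so the equilibrium is in mixed strategies.
Let the inspector play day 1 with probability p. The inspectee is indifferent when 14p + 18(1−p) = 15p + 9(1−p), giving p = 9/10.
Let the inspectee play day 1 with probability q. The inspector is indifferent when 14q + 15(1−q) = 18q + 9(1−q), giving q = 3/5.
The value is 14·(3/5) + (15)·(2/5) = 72/5.

72/5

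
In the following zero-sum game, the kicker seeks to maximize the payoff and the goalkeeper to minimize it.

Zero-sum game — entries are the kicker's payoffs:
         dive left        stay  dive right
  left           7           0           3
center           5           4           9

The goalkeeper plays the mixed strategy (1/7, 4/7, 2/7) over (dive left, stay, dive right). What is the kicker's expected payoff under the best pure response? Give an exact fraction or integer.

39/7

left: (7)·(1/7) + (0)·(4/7) + (3)·(2/7) = 13/7.
center: (5)·(1/7) + (4)·(4/7) + (9)·(2/7) = 39/7.
The best pure response is center with expected payoff 39/7.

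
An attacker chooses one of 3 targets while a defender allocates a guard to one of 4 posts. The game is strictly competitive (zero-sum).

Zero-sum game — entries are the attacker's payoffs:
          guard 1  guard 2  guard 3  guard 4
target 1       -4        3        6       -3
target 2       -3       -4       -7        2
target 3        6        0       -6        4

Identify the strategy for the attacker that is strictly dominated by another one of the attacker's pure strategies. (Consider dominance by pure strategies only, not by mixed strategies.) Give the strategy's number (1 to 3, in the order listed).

Compare target 2 with target 3: 6 > -3, 0 > -4, -6 > -7, 4 > 2.
So target 3 strictly dominates target 2 for the attacker; target 2 is strictly dominated.

2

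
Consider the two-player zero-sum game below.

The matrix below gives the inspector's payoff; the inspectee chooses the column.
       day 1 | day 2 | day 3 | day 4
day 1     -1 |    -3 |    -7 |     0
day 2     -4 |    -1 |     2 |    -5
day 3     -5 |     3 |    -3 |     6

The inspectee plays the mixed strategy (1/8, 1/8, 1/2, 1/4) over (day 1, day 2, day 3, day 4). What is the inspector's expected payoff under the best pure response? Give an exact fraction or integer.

day 1: (-1)·(1/8) + (-3)·(1/8) + (-7)·(1/2) + (0)·(1/4) = -4.
day 2: (-4)·(1/8) + (-1)·(1/8) + (2)·(1/2) + (-5)·(1/4) = -7/8.
day 3: (-5)·(1/8) + (3)·(1/8) + (-3)·(1/2) + (6)·(1/4) = -1/4.
The best pure response is day 3 with expected payoff -1/4.

-1/4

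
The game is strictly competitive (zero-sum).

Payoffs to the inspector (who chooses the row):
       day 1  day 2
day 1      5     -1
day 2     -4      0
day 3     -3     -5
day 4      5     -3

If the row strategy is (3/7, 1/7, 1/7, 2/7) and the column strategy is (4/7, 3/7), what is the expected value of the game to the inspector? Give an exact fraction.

30/49

Against (4/7, 3/7), each row's expected payoff is day 1: 17/7; day 2: -16/7; day 3: -27/7; day 4: 11/7.
Taking the (3/7, 1/7, 1/7, 2/7)-weighted average: (3/7)·(17/7) + (1/7)·(-16/7) + (1/7)·(-27/7) + (2/7)·(11/7) = 30/49.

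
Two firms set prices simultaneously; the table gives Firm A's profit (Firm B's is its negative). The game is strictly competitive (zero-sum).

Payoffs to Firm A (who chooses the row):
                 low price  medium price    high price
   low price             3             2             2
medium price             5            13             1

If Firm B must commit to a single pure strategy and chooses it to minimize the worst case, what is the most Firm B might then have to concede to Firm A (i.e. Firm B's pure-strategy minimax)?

2

The worst case (largest entry) in each column is low price: 5, medium price: 13, high price: 2.
The best (smallest) of these is 2.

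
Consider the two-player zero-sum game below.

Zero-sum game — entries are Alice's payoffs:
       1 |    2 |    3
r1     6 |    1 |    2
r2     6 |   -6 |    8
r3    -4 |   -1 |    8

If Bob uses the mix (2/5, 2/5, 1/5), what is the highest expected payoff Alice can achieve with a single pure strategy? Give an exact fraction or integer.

r1: (6)·(2/5) + (1)·(2/5) + (2)·(1/5) = 16/5.
r2: (6)·(2/5) + (-6)·(2/5) + (8)·(1/5) = 8/5.
r3: (-4)·(2/5) + (-1)·(2/5) + (8)·(1/5) = -2/5.
The best pure response is r1 with expected payoff 16/5.

16/5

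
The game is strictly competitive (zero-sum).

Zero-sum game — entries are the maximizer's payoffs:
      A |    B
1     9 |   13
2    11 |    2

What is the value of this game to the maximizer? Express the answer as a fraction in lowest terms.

Row minima are 9 and 2, so the maximizer's maximin is 9; column maxima are 11 and 13, so the minimizer's minimax is 11. These differ, so the equilibrium is in mixed strategies.
Let the maximizer play 1 with probability p. The minimizer is indifferent when 9p + 11(1−p) = 13p + 2(1−p), giving p = 9/13.
Let the minimizer play A with probability q. The maximizer is indifferent when 9q + 13(1−q) = 11q + 2(1−q), giving q = 11/13.
The value is 9·(11/13) + (13)·(2/13) = 125/13.

125/13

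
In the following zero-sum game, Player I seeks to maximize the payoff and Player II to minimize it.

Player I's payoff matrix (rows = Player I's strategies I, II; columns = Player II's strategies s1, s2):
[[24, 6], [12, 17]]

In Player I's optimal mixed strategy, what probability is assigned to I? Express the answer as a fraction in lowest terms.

5/23

Row minima are 6 and 12, so Player I's maximin is 12; column maxima are 24 and 17, so Player II's minimax is 17. These differ, so the equilibrium is in mixed strategies.
Let Player I play I with probability p. Player II is indifferent when 24p + 12(1−p) = 6p + 17(1−p), giving p = 5/23.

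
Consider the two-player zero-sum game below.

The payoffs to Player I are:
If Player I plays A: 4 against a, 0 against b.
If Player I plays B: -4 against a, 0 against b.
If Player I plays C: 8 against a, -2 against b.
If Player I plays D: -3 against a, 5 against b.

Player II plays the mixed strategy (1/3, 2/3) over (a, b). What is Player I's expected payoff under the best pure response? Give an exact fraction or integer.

7/3

A: (4)·(1/3) + (0)·(2/3) = 4/3.
B: (-4)·(1/3) + (0)·(2/3) = -4/3.
C: (8)·(1/3) + (-2)·(2/3) = 4/3.
D: (-3)·(1/3) + (5)·(2/3) = 7/3.
The best pure response is D with expected payoff 7/3.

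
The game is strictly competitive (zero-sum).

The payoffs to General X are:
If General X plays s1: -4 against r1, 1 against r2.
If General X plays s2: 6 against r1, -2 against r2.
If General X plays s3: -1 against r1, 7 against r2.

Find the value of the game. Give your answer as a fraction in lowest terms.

5/2

Row s1 is strictly dominated by row s3, so General X never plays it.
The remaining 2×2 game on (s2, s3) × (r1, r2) has no saddle point. Let General X play s2 with probability p; indifference gives 6p − (1−p) = −2p + 7(1−p), so p = 1/2.
Similarly General Y's optimal q on r1 is 9/16, and the value is 6·(9/16) + (-2)·(7/16) = 5/2.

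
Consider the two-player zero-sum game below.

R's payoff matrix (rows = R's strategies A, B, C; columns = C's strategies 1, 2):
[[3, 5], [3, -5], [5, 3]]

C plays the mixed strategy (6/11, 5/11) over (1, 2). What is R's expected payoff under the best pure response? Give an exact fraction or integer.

A: (3)·(6/11) + (5)·(5/11) = 43/11.
B: (3)·(6/11) + (-5)·(5/11) = -7/11.
C: (5)·(6/11) + (3)·(5/11) = 45/11.
The best pure response is C with expected payoff 45/11.

45/11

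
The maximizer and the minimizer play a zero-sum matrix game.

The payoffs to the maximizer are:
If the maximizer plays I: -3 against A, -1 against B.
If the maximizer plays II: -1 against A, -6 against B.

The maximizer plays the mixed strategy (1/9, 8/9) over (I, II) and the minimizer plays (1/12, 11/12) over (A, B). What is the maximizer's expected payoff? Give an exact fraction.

Against (1/12, 11/12), each row's expected payoff is I: -7/6; II: -67/12.
Taking the (1/9, 8/9)-weighted average: (1/9)·(-7/6) + (8/9)·(-67/12) = -275/54.

-275/54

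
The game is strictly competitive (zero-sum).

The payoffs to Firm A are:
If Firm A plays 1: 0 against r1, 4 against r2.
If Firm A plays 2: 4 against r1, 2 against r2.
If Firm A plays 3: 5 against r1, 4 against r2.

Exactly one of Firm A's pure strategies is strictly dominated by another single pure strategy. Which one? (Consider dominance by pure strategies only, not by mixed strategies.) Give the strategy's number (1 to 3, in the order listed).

2

Compare 2 with 3: 5 > 4, 4 > 2.
So 3 strictly dominates 2 for Firm A; 2 is strictly dominated.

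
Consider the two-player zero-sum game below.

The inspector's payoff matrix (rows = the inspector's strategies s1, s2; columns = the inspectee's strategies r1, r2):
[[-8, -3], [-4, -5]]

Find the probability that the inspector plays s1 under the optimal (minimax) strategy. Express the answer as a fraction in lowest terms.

1/6

Row minima are -8 and -5, so the inspector's maximin is -5; column maxima are -4 and -3, so the inspectee's minimax is -4. These differ, so the equilibrium is in mixed strategies.
Let the inspector play s1 with probability p. The inspectee is indifferent when −8p − 4(1−p) = −3p − 5(1−p), giving p = 1/6.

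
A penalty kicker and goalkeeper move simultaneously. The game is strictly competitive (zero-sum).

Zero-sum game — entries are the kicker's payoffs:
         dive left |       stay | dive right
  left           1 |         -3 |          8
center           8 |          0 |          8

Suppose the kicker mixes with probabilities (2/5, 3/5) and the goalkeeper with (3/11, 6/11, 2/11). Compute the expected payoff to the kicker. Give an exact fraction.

122/55

Against (3/11, 6/11, 2/11), each row's expected payoff is left: 1/11; center: 40/11.
Taking the (2/5, 3/5)-weighted average: (2/5)·(1/11) + (3/5)·(40/11) = 122/55.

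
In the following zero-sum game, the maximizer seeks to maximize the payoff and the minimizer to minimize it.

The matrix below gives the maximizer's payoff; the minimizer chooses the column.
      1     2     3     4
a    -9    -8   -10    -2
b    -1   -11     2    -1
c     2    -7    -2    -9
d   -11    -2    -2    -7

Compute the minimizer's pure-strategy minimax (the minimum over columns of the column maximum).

-2

The worst case (largest entry) in each column is 1: 2, 2: -2, 3: 2, 4: -1.
The best (smallest) of these is -2.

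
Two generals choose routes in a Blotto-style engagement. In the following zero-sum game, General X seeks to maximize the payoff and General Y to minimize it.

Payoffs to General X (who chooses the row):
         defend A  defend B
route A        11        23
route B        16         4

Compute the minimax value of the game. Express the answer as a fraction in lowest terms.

27/2

Row minima are 11 and 4, so General X's maximin is 11; column maxima are 16 and 23, so General Y's minimax is 16. These differ, so the equilibrium is in mixed strategies.
Let General X play route A with probability p. General Y is indifferent when 11p + 16(1−p) = 23p + 4(1−p), giving p = 1/2.
Let General Y play defend A with probability q. General X is indifferent when 11q + 23(1−q) = 16q + 4(1−q), giving q = 19/24.
The value is 11·(19/24) + (23)·(5/24) = 27/2.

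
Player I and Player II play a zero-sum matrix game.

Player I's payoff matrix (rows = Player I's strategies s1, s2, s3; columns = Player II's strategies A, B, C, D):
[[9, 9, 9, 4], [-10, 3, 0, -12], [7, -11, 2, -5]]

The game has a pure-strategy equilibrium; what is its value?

Row minima: 4, -12, -11 → Player I's maximin is 4.
Column maxima: 9, 9, 9, 4 → Player II's minimax is 4.
They coincide at (s1, D), so the value is 4.

4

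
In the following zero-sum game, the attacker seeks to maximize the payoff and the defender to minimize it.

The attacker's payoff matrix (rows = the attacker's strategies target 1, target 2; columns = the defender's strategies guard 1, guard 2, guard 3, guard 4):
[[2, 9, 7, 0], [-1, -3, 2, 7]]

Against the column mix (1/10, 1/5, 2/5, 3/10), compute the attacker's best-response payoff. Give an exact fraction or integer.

target 1: (2)·(1/10) + (9)·(1/5) + (7)·(2/5) + (0)·(3/10) = 24/5.
target 2: (-1)·(1/10) + (-3)·(1/5) + (2)·(2/5) + (7)·(3/10) = 11/5.
The best pure response is target 1 with expected payoff 24/5.

24/5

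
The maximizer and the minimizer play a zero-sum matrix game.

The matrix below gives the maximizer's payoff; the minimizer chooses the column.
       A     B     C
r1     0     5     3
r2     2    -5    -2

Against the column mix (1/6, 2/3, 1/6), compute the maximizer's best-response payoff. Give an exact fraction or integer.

23/6

r1: (0)·(1/6) + (5)·(2/3) + (3)·(1/6) = 23/6.
r2: (2)·(1/6) + (-5)·(2/3) + (-2)·(1/6) = -10/3.
The best pure response is r1 with expected payoff 23/6.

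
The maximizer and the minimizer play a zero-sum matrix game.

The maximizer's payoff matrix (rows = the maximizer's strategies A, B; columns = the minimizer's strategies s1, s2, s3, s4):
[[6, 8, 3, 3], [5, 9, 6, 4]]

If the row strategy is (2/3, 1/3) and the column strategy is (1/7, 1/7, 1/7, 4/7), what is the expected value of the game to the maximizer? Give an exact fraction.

Against (1/7, 1/7, 1/7, 4/7), each row's expected payoff is A: 29/7; B: 36/7.
Taking the (2/3, 1/3)-weighted average: (2/3)·(29/7) + (1/3)·(36/7) = 94/21.

94/21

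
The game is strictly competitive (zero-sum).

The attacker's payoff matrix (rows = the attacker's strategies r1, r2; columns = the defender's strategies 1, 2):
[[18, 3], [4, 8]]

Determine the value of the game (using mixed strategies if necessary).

132/19

Row minima are 3 and 4, so the attacker's maximin is 4; column maxima are 18 and 8, so the defender's minimax is 8. These differ, so the equilibrium is in mixed strategies.
Let the attacker play r1 with probability p. The defender is indifferent when 18p + 4(1−p) = 3p + 8(1−p), giving p = 4/19.
Let the defender play 1 with probability q. The attacker is indifferent when 18q + 3(1−q) = 4q + 8(1−q), giving q = 5/19.
The value is 18·(5/19) + (3)·(14/19) = 132/19.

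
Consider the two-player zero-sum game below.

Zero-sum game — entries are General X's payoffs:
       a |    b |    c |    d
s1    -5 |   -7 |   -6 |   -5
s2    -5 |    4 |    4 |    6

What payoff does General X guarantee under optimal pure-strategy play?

Row minima: -7, -5 → General X's maximin is -5.
Column maxima: -5, 4, 4, 6 → General Y's minimax is -5.
They coincide at (s2, a), so the value is -5.

-5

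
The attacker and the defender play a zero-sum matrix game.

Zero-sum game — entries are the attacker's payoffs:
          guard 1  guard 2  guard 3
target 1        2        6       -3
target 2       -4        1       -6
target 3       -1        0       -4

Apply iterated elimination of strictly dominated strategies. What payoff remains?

Row target 3 is strictly dominated by row target 1 (2>-1, 6>0, -3>-4); eliminate target 3.
Column guard 1 is strictly dominated by guard 3 for the defender (-3<2, -6<-4); eliminate guard 1.
Row target 2 is strictly dominated by row target 1 (6>1, -3>-6); eliminate target 2.
Column guard 2 is strictly dominated by guard 3 for the defender (-3<6); eliminate guard 2.
Only (target 1, guard 3) remains, with payoff -3.

-3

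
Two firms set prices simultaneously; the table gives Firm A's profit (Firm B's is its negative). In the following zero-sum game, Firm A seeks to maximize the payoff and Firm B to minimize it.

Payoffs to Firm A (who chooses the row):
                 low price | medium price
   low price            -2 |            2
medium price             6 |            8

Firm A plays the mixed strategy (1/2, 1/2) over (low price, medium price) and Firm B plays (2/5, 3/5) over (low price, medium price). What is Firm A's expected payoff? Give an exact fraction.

Against (2/5, 3/5), each row's expected payoff is low price: 2/5; medium price: 36/5.
Taking the (1/2, 1/2)-weighted average: (1/2)·(2/5) + (1/2)·(36/5) = 19/5.

19/5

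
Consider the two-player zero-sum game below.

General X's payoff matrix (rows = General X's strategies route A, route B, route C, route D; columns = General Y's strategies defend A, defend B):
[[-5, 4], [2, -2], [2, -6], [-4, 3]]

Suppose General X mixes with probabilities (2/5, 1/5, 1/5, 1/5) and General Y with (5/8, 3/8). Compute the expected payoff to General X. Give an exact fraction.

-41/40

Against (5/8, 3/8), each row's expected payoff is route A: -13/8; route B: 1/2; route C: -1; route D: -11/8.
Taking the (2/5, 1/5, 1/5, 1/5)-weighted average: (2/5)·(-13/8) + (1/5)·(1/2) + (1/5)·(-1) + (1/5)·(-11/8) = -41/40.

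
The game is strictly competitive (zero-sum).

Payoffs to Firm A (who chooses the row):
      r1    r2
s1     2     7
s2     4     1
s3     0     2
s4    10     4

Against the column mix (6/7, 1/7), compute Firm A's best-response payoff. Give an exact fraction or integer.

64/7

s1: (2)·(6/7) + (7)·(1/7) = 19/7.
s2: (4)·(6/7) + (1)·(1/7) = 25/7.
s3: (0)·(6/7) + (2)·(1/7) = 2/7.
s4: (10)·(6/7) + (4)·(1/7) = 64/7.
The best pure response is s4 with expected payoff 64/7.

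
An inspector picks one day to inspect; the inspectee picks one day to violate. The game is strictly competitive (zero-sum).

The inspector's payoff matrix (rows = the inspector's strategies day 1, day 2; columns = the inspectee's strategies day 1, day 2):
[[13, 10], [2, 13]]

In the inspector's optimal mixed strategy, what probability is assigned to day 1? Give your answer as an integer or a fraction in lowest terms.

11/14

Row minima are 10 and 2, so the inspector's maximin is 10; column maxima are 13 and 13, so the inspectee's minimax is 13. These differ, so the equilibrium is in mixed strategies.
Let the inspector play day 1 with probability p. The inspectee is indifferent when 13p + 2(1−p) = 10p + 13(1−p), giving p = 11/14.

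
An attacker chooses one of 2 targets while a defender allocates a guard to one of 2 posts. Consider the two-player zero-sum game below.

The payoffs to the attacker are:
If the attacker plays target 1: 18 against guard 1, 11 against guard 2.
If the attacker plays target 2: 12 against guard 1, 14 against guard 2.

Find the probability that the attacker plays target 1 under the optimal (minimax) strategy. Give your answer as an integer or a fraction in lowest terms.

Row minima are 11 and 12, so the attacker's maximin is 12; column maxima are 18 and 14, so the defender's minimax is 14. These differ, so the equilibrium is in mixed strategies.
Let the attacker play target 1 with probability p. The defender is indifferent when 18p + 12(1−p) = 11p + 14(1−p), giving p = 2/9.

2/9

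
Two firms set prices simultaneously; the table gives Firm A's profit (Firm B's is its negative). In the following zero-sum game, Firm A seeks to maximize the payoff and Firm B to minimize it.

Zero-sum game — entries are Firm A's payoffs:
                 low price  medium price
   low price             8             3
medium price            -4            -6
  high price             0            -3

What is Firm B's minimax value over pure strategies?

The worst case (largest entry) in each column is low price: 8, medium price: 3.
The best (smallest) of these is 3.

3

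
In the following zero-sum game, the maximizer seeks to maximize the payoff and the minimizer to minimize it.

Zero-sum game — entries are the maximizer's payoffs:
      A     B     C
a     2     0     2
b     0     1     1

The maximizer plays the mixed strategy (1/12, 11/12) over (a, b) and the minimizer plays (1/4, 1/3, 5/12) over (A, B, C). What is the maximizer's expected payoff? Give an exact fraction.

Against (1/4, 1/3, 5/12), each row's expected payoff is a: 4/3; b: 3/4.
Taking the (1/12, 11/12)-weighted average: (1/12)·(4/3) + (11/12)·(3/4) = 115/144.

115/144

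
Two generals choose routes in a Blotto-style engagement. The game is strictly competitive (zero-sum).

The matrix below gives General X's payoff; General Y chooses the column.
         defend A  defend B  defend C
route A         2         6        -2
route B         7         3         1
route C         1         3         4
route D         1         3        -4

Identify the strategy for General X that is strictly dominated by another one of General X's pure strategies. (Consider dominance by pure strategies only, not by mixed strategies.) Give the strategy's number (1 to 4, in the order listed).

4

Compare route D with route A: 2 > 1, 6 > 3, -2 > -4.
So route A strictly dominates route D for General X; route D is strictly dominated.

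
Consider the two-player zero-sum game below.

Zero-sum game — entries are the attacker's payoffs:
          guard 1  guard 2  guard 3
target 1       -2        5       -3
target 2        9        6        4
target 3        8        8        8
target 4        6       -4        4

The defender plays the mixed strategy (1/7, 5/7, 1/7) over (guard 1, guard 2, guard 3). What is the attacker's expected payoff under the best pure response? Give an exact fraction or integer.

8

target 1: (-2)·(1/7) + (5)·(5/7) + (-3)·(1/7) = 20/7.
target 2: (9)·(1/7) + (6)·(5/7) + (4)·(1/7) = 43/7.
target 3: (8)·(1/7) + (8)·(5/7) + (8)·(1/7) = 8.
target 4: (6)·(1/7) + (-4)·(5/7) + (4)·(1/7) = -10/7.
The best pure response is target 3 with expected payoff 8.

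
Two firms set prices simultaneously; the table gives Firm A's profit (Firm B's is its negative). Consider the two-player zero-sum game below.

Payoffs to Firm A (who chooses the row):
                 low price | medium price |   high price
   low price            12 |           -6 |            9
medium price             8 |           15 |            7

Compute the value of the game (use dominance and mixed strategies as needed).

177/23

Column low price is strictly dominated by high price for Firm B (it gives Firm A more in every row).
The remaining 2×2 game on (low price, medium price) × (medium price, high price) has no saddle point. Let Firm A play low price with probability p; indifference gives −6p + 15(1−p) = 9p + 7(1−p), so p = 8/23.
Similarly Firm B's optimal q on medium price is 2/23, and the value is -6·(2/23) + (9)·(21/23) = 177/23.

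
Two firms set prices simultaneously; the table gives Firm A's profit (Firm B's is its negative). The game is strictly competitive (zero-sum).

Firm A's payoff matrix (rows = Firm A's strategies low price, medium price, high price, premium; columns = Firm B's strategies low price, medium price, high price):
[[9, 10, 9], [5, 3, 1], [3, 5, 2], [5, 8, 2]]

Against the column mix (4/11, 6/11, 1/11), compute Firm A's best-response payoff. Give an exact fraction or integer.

low price: (9)·(4/11) + (10)·(6/11) + (9)·(1/11) = 105/11.
medium price: (5)·(4/11) + (3)·(6/11) + (1)·(1/11) = 39/11.
high price: (3)·(4/11) + (5)·(6/11) + (2)·(1/11) = 4.
premium: (5)·(4/11) + (8)·(6/11) + (2)·(1/11) = 70/11.
The best pure response is low price with expected payoff 105/11.

105/11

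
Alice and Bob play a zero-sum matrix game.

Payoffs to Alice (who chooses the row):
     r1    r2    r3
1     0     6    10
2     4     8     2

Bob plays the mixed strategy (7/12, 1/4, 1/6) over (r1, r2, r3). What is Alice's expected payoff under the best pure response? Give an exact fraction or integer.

1: (0)·(7/12) + (6)·(1/4) + (10)·(1/6) = 19/6.
2: (4)·(7/12) + (8)·(1/4) + (2)·(1/6) = 14/3.
The best pure response is 2 with expected payoff 14/3.

14/3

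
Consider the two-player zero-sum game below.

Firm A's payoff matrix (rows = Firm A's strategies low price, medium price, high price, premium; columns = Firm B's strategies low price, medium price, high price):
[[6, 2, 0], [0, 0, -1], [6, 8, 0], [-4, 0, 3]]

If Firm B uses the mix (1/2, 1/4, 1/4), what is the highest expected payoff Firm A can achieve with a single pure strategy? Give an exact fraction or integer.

low price: (6)·(1/2) + (2)·(1/4) + (0)·(1/4) = 7/2.
medium price: (0)·(1/2) + (0)·(1/4) + (-1)·(1/4) = -1/4.
high price: (6)·(1/2) + (8)·(1/4) + (0)·(1/4) = 5.
premium: (-4)·(1/2) + (0)·(1/4) + (3)·(1/4) = -5/4.
The best pure response is high price with expected payoff 5.

5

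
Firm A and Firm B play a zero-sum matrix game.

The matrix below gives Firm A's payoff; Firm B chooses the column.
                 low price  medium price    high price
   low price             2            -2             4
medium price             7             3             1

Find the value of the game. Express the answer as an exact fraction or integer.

7/4

Column low price is strictly dominated by medium price for Firm B (it gives Firm A more in every row).
The remaining 2×2 game on (low price, medium price) × (medium price, high price) has no saddle point. Let Firm A play low price with probability p; indifference gives −2p + 3(1−p) = 4p + (1−p), so p = 1/4.
Similarly Firm B's optimal q on medium price is 3/8, and the value is -2·(3/8) + (4)·(5/8) = 7/4.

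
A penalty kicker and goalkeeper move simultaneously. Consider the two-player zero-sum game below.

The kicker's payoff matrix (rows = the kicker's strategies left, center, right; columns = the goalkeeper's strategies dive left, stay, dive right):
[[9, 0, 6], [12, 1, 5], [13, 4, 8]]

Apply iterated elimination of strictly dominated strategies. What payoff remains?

Row left is strictly dominated by row right (13>9, 4>0, 8>6); eliminate left.
Row center is strictly dominated by row right (13>12, 4>1, 8>5); eliminate center.
Column dive right is strictly dominated by stay for the goalkeeper (4<8); eliminate dive right.
Column dive left is strictly dominated by stay for the goalkeeper (4<13); eliminate dive left.
Only (right, stay) remains, with payoff 4.

4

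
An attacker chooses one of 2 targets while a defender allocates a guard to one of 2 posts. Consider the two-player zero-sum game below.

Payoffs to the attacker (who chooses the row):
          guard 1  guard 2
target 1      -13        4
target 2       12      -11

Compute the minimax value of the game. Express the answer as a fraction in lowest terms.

Row minima are -13 and -11, so the attacker's maximin is -11; column maxima are 12 and 4, so the defender's minimax is 4. These differ, so the equilibrium is in mixed strategies.
Let the attacker play target 1 with probability p. The defender is indifferent when −13p + 12(1−p) = 4p − 11(1−p), giving p = 23/40.
Let the defender play guard 1 with probability q. The attacker is indifferent when −13q + 4(1−q) = 12q − 11(1−q), giving q = 3/8.
The value is -13·(3/8) + (4)·(5/8) = -19/8.

-19/8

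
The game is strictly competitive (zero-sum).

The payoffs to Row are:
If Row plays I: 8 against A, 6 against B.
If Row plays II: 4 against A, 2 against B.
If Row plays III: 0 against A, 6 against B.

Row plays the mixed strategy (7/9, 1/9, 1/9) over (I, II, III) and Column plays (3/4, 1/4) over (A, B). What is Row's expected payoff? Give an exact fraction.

Against (3/4, 1/4), each row's expected payoff is I: 15/2; II: 7/2; III: 3/2.
Taking the (7/9, 1/9, 1/9)-weighted average: (7/9)·(15/2) + (1/9)·(7/2) + (1/9)·(3/2) = 115/18.

115/18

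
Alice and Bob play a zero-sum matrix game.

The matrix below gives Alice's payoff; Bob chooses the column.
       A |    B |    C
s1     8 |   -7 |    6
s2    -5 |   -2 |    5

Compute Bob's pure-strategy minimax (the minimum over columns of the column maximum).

The worst case (largest entry) in each column is A: 8, B: -2, C: 6.
The best (smallest) of these is -2.

-2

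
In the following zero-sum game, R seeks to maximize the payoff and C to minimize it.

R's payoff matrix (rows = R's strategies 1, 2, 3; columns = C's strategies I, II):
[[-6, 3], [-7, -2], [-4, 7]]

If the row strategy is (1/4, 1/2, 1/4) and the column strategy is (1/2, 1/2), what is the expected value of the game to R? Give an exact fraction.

Against (1/2, 1/2), each row's expected payoff is 1: -3/2; 2: -9/2; 3: 3/2.
Taking the (1/4, 1/2, 1/4)-weighted average: (1/4)·(-3/2) + (1/2)·(-9/2) + (1/4)·(3/2) = -9/4.

-9/4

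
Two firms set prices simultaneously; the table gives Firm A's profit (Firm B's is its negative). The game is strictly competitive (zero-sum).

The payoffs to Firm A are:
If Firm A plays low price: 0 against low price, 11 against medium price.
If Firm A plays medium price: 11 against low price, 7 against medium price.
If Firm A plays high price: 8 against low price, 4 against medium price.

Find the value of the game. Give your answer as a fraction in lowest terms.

121/15

Row high price is strictly dominated by row medium price, so Firm A never plays it.
The remaining 2×2 game on (low price, medium price) × (low price, medium price) has no saddle point. Let Firm A play low price with probability p; indifference gives 11(1−p) = 11p + 7(1−p), so p = 4/15.
Similarly Firm B's optimal q on low price is 4/15, and the value is 0·(4/15) + (11)·(11/15) = 121/15.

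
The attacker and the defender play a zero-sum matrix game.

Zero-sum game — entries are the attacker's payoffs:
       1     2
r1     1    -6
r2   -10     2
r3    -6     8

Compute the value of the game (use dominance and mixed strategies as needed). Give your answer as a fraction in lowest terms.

-4/3

Row r2 is strictly dominated by row r3, so the attacker never plays it.
The remaining 2×2 game on (r1, r3) × (1, 2) has no saddle point. Let the attacker play r1 with probability p; indifference gives p − 6(1−p) = −6p + 8(1−p), so p = 2/3.
Similarly the defender's optimal q on 1 is 2/3, and the value is 1·(2/3) + (-6)·(1/3) = -4/3.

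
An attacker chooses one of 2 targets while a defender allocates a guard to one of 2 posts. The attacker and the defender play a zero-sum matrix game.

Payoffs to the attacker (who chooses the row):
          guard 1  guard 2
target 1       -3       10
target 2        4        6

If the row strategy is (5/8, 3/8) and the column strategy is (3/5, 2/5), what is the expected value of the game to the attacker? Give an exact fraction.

127/40

Against (3/5, 2/5), each row's expected payoff is target 1: 11/5; target 2: 24/5.
Taking the (5/8, 3/8)-weighted average: (5/8)·(11/5) + (3/8)·(24/5) = 127/40.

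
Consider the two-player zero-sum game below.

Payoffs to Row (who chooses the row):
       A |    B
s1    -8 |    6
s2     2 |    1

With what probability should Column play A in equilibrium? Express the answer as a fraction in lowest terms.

1/3

Row minima are -8 and 1, so Row's maximin is 1; column maxima are 2 and 6, so Column's minimax is 2. These differ, so the equilibrium is in mixed strategies.
Let Column play A with probability q. Row is indifferent when −8q + 6(1−q) = 2q + (1−q), giving q = 1/3.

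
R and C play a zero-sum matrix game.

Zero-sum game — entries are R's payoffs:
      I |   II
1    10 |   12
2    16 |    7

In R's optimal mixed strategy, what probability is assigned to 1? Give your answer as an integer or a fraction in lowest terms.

Row minima are 10 and 7, so R's maximin is 10; column maxima are 16 and 12, so C's minimax is 12. These differ, so the equilibrium is in mixed strategies.
Let R play 1 with probability p. C is indifferent when 10p + 16(1−p) = 12p + 7(1−p), giving p = 9/11.

9/11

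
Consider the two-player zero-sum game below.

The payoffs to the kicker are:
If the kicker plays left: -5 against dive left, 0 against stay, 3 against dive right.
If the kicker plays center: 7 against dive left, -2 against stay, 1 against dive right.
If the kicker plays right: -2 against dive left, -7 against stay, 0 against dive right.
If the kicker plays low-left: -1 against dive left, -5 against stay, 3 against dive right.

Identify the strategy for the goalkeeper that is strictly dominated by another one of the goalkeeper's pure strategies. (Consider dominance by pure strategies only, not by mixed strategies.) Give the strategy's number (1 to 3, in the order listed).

3

The goalkeeper prefers columns that give the kicker less. Compare dive right with stay: 0 < 3, -2 < 1, -7 < 0, -5 < 3.
So stay strictly dominates dive right for the goalkeeper; dive right is strictly dominated.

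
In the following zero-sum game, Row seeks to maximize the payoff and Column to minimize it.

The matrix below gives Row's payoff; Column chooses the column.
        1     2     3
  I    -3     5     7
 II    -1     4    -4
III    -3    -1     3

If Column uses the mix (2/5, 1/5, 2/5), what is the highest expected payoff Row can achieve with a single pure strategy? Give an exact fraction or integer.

I: (-3)·(2/5) + (5)·(1/5) + (7)·(2/5) = 13/5.
II: (-1)·(2/5) + (4)·(1/5) + (-4)·(2/5) = -6/5.
III: (-3)·(2/5) + (-1)·(1/5) + (3)·(2/5) = -1/5.
The best pure response is I with expected payoff 13/5.

13/5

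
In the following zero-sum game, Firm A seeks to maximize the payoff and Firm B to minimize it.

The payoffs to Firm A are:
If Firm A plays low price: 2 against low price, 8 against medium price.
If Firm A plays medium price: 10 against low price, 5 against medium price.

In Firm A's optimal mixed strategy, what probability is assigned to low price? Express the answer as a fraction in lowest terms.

5/11

Row minima are 2 and 5, so Firm A's maximin is 5; column maxima are 10 and 8, so Firm B's minimax is 8. These differ, so the equilibrium is in mixed strategies.
Let Firm A play low price with probability p. Firm B is indifferent when 2p + 10(1−p) = 8p + 5(1−p), giving p = 5/11.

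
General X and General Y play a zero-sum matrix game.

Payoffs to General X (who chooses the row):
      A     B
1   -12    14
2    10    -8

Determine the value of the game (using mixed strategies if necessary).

1

Row minima are -12 and -8, so General X's maximin is -8; column maxima are 10 and 14, so General Y's minimax is 10. These differ, so the equilibrium is in mixed strategies.
Let General X play 1 with probability p. General Y is indifferent when −12p + 10(1−p) = 14p − 8(1−p), giving p = 9/22.
Let General Y play A with probability q. General X is indifferent when −12q + 14(1−q) = 10q − 8(1−q), giving q = 1/2.
The value is -12·(1/2) + (14)·(1/2) = 1.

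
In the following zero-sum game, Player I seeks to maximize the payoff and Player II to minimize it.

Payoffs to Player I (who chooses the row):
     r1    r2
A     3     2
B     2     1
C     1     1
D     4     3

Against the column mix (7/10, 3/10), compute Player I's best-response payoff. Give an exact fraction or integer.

A: (3)·(7/10) + (2)·(3/10) = 27/10.
B: (2)·(7/10) + (1)·(3/10) = 17/10.
C: (1)·(7/10) + (1)·(3/10) = 1.
D: (4)·(7/10) + (3)·(3/10) = 37/10.
The best pure response is D with expected payoff 37/10.

37/10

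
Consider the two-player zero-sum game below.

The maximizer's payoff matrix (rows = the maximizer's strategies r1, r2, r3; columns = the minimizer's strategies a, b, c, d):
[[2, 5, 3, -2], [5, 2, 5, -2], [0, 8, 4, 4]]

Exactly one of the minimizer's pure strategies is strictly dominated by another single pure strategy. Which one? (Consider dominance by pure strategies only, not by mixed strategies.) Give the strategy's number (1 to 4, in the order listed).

The minimizer prefers columns that give the maximizer less. Compare b with d: -2 < 5, -2 < 2, 4 < 8.
So d strictly dominates b for the minimizer; b is strictly dominated.

2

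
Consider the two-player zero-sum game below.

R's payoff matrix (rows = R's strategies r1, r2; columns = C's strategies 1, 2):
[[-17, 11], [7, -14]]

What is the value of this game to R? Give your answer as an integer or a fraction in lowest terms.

Row minima are -17 and -14, so R's maximin is -14; column maxima are 7 and 11, so C's minimax is 7. These differ, so the equilibrium is in mixed strategies.
Let R play r1 with probability p. C is indifferent when −17p + 7(1−p) = 11p − 14(1−p), giving p = 3/7.
Let C play 1 with probability q. R is indifferent when −17q + 11(1−q) = 7q − 14(1−q), giving q = 25/49.
The value is -17·(25/49) + (11)·(24/49) = -23/7.

-23/7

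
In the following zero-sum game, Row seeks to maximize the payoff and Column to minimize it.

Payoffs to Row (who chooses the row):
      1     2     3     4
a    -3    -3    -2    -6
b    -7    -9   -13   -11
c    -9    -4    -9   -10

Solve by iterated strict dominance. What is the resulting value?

Row b is strictly dominated by row a (-3>-7, -3>-9, -2>-13, -6>-11); eliminate b.
Row c is strictly dominated by row a (-3>-9, -3>-4, -2>-9, -6>-10); eliminate c.
Column 3 is strictly dominated by 1 for Column (-3<-2); eliminate 3.
Column 2 is strictly dominated by 4 for Column (-6<-3); eliminate 2.
Column 1 is strictly dominated by 4 for Column (-6<-3); eliminate 1.
Only (a, 4) remains, with payoff -6.

-6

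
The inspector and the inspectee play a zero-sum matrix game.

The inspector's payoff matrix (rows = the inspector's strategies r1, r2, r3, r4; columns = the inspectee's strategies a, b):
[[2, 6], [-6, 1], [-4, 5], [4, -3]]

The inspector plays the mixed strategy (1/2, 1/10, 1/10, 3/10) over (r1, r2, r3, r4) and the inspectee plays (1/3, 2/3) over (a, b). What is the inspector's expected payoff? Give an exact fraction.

Against (1/3, 2/3), each row's expected payoff is r1: 14/3; r2: -4/3; r3: 2; r4: -2/3.
Taking the (1/2, 1/10, 1/10, 3/10)-weighted average: (1/2)·(14/3) + (1/10)·(-4/3) + (1/10)·(2) + (3/10)·(-2/3) = 11/5.

11/5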